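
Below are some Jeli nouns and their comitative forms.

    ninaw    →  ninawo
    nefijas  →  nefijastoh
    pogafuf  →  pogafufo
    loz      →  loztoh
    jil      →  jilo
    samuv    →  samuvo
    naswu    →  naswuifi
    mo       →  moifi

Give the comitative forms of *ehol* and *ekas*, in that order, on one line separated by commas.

eholo, ekastoh

The alternation tracks the final sound of the stem — -toh when the stem ends in a sibilant (*nefijas*, *loz*); -o when the stem ends in a non-sibilant consonant (*ninaw*, *pogafuf*, *jil*, *samuv*); -ifi when the stem ends in a vowel (*naswu*, *mo*).
*ehol*: final sound = /l/, a non-sibilant consonant → -o → *eholo*.
*ekas*: final sound = /s/, a sibilant → -toh → *ekastoh*.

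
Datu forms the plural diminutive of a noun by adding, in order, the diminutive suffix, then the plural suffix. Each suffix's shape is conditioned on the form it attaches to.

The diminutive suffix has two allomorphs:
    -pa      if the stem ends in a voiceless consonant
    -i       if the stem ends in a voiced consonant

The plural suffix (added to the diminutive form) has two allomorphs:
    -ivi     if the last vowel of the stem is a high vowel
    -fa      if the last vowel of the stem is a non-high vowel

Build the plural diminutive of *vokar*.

Since the final consonant of *vokar* is /r/ (voiced), it takes -i, giving *vokari*.
The diminutive form *vokari*: last vowel = /i/, a high vowel → -ivi → *vokariivi*.

vokariivi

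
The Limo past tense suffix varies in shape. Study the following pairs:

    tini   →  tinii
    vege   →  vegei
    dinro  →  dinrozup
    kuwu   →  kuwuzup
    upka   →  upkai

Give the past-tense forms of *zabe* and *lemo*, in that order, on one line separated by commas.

The alternation tracks the last vowel of the stem — -zup when the last vowel of the stem is a rounded vowel (*dinro*, *kuwu*); -i when the last vowel of the stem is an unrounded vowel (*tini*, *vege*, *upka*).
*zabe* — last vowel /e/ (an unrounded vowel) → -i → *zabei*.
*lemo*: last vowel = /o/, a rounded vowel → -zup → *lemozup*.

zabei, lemozup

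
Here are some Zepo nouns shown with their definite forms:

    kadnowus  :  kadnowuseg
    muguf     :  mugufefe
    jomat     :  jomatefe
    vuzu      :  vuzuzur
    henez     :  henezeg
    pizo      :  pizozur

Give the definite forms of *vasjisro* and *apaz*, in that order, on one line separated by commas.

The suffix is conditioned by the final sound: -eg when the stem ends in a sibilant (*kadnowus*, *henez*); -efe when the stem ends in a non-sibilant consonant (*muguf*, *jomat*); -zur when the stem ends in a vowel (*vuzu*, *pizo*).
Since the final sound of *vasjisro* is /o/ (a vowel), it takes -zur, giving *vasjisrozur*.
Since the final sound of *apaz* is /z/ (a sibilant), it takes -eg, giving *apazeg*.

vasjisrozur, apazeg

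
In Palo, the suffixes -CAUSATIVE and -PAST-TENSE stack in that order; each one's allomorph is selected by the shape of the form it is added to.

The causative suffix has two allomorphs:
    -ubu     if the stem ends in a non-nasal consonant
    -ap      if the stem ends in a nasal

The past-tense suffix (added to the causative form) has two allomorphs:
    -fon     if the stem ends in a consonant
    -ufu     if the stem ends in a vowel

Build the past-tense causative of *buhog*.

*buhog*: final consonant = /g/, non-nasal → -ubu → *buhogubu*.
The final sound of the causative form *buhogubu* is /u/, which is a vowel, so the past-tense suffix is -ufu, giving *buhogubuufu*.

buhogubuufu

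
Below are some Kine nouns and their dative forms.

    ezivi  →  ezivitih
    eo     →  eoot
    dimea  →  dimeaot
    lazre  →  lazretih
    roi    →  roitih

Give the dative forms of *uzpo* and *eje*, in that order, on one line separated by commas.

uzpoot, ejetih

The alternation tracks the last vowel of the stem — -tih when the last vowel of the stem is a front vowel (*ezivi*, *lazre*, *roi*); -ot when the last vowel of the stem is a back vowel (*eo*, *dimea*).
*uzpo*: last vowel = /o/, a back vowel → -ot → *uzpoot*.
The last vowel of *eje* is /e/, which is a front vowel, so the suffix is -tih, giving *ejetih*.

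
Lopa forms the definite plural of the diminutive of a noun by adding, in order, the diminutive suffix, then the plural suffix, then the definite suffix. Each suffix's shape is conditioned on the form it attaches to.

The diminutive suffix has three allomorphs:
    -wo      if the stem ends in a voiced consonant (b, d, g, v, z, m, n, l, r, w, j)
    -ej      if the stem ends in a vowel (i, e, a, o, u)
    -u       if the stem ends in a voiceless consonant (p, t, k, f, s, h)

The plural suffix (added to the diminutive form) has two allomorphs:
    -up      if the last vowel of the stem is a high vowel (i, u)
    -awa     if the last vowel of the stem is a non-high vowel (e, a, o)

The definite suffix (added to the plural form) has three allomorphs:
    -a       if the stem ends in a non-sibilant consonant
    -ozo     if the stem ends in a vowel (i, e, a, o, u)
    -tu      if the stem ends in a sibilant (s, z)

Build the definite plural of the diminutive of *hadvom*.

hadvomwoawaozo

The final sound of *hadvom* is /m/, which is a voiced consonant, so the diminutive suffix is -wo, giving *hadvomwo*.
The last vowel of the diminutive form *hadvomwo* is /o/, which is a non-high vowel, so the plural suffix is -awa, giving *hadvomwoawa*.
The plural form *hadvomwoawa* — final sound /a/ (a vowel) → -ozo → *hadvomwoawaozo*.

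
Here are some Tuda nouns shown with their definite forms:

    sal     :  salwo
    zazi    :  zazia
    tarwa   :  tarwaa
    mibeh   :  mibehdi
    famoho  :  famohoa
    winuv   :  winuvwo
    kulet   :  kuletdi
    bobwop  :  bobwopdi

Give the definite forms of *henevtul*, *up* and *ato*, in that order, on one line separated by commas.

The suffix is conditioned by the final sound: -di when the stem ends in a voiceless consonant (*mibeh*, *kulet*, *bobwop*); -wo when the stem ends in a voiced consonant (*sal*, *winuv*); -a when the stem ends in a vowel (*zazi*, *tarwa*, *famoho*).
The final sound of *henevtul* is /l/, which is a voiced consonant, so the suffix is -wo, giving *henevtulwo*.
The final sound of *up* is /p/, which is a voiceless consonant, so the suffix is -di, giving *updi*.
*ato*: final sound = /o/, a vowel → -a → *atoa*.

henevtulwo, updi, atoa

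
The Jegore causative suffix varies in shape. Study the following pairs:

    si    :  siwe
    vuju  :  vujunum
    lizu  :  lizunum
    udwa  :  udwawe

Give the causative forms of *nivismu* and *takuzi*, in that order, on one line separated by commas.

nivismunum, takuziwe

Looking at the last vowel of each stem: -num when the last vowel of the stem is a rounded vowel (*vuju*, *lizu*); -we when the last vowel of the stem is an unrounded vowel (*si*, *udwa*).
*nivismu* — last vowel /u/ (a rounded vowel) → -num → *nivismunum*.
Since the last vowel of *takuzi* is /i/ (an unrounded vowel), it takes -we, giving *takuziwe*.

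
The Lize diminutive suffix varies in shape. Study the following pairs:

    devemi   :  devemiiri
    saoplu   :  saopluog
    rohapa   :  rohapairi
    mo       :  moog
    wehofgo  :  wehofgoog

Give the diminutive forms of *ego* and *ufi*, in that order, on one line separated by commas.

The suffix is conditioned by the last vowel: -og when the last vowel of the stem is a rounded vowel (*saoplu*, *mo*, *wehofgo*); -iri when the last vowel of the stem is an unrounded vowel (*devemi*, *rohapa*).
*ego* — last vowel /o/ (a rounded vowel) → -og → *egoog*.
*ufi* — last vowel /i/ (an unrounded vowel) → -iri → *ufiiri*.

egoog, ufiiri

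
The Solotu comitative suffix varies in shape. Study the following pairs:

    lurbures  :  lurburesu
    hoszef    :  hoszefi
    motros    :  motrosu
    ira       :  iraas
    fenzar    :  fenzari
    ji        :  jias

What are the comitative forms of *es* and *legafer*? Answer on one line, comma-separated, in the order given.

Looking at the final sound of each stem: -u when the stem ends in a sibilant (*lurbures*, *motros*); -i when the stem ends in a non-sibilant consonant (*hoszef*, *fenzar*); -as when the stem ends in a vowel (*ira*, *ji*).
*es* — final sound /s/ (a sibilant) → -u → *esu*.
*legafer* — final sound /r/ (a non-sibilant consonant) → -i → *legaferi*.

esu, legaferi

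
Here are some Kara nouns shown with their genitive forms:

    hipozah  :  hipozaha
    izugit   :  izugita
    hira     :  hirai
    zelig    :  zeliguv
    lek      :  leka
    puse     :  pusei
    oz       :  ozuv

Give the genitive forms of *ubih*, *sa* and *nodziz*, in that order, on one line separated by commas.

ubiha, sai, nodzizuv

Looking at the final sound of each stem: -a when the stem ends in a voiceless consonant (*hipozah*, *izugit*, *lek*); -uv when the stem ends in a voiced consonant (*zelig*, *oz*); -i when the stem ends in a vowel (*hira*, *puse*).
Since the final sound of *ubih* is /h/ (a voiceless consonant), it takes -a, giving *ubiha*.
The final sound of *sa* is /a/, which is a vowel, so the suffix is -i, giving *sai*.
Since the final sound of *nodziz* is /z/ (a voiced consonant), it takes -uv, giving *nodzizuv*.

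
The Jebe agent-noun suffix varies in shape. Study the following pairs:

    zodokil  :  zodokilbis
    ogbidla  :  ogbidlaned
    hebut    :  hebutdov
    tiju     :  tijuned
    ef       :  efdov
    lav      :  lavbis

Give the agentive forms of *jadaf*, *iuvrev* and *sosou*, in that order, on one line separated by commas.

The alternation tracks the final sound of the stem — -dov when the stem ends in a voiceless consonant (*hebut*, *ef*); -bis when the stem ends in a voiced consonant (*zodokil*, *lav*); -ned when the stem ends in a vowel (*ogbidla*, *tiju*).
The final sound of *jadaf* is /f/, which is a voiceless consonant, so the suffix is -dov, giving *jadafdov*.
*iuvrev*: final sound = /v/, a voiced consonant → -bis → *iuvrevbis*.
Since the final sound of *sosou* is /u/ (a vowel), it takes -ned, giving *sosouned*.

jadafdov, iuvrevbis, sosouned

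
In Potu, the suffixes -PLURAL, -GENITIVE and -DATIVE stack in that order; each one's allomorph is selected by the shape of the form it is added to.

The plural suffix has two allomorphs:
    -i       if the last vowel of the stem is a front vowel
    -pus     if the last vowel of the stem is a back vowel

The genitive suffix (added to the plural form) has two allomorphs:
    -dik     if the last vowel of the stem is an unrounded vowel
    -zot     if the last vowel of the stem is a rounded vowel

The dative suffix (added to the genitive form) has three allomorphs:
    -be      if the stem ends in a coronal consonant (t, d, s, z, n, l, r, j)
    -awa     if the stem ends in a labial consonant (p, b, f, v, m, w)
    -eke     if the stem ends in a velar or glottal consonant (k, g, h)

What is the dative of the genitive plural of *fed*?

fedidikeke

Since the last vowel of *fed* is /e/ (a front vowel), it takes -i, giving *fedi*.
The last vowel of the plural form *fedi* is /i/, which is an unrounded vowel, so the genitive suffix is -dik, giving *fedidik*.
The genitive form *fedidik*: final consonant = /k/, velar/glottal → -eke → *fedidikeke*.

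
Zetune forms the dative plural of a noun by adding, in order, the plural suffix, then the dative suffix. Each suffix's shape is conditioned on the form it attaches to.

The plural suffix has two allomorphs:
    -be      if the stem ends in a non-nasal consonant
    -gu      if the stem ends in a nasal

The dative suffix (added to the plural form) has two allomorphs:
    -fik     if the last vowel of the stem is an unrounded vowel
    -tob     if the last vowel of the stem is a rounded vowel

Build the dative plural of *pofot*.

pofotbefik

*pofot* — final consonant /t/ (non-nasal) → -be → *pofotbe*.
The plural form *pofotbe* — last vowel /e/ (an unrounded vowel) → -fik → *pofotbefik*.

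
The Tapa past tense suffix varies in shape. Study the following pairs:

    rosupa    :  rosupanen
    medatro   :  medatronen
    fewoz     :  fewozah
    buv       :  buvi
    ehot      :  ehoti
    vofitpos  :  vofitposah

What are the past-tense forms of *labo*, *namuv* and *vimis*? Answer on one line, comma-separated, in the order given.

The alternation tracks the final sound of the stem — -ah when the stem ends in a sibilant (*fewoz*, *vofitpos*); -i when the stem ends in a non-sibilant consonant (*buv*, *ehot*); -nen when the stem ends in a vowel (*rosupa*, *medatro*).
The final sound of *labo* is /o/, which is a vowel, so the suffix is -nen, giving *labonen*.
Since the final sound of *namuv* is /v/ (a non-sibilant consonant), it takes -i, giving *namuvi*.
*vimis* — final sound /s/ (a sibilant) → -ah → *vimisah*.

labonen, namuvi, vimisah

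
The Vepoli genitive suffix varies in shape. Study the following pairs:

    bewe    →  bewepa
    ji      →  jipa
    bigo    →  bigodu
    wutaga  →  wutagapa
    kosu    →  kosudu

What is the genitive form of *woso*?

wosodu

The alternation tracks the last vowel of the stem — -du when the last vowel of the stem is a rounded vowel (*bigo*, *kosu*); -pa when the last vowel of the stem is an unrounded vowel (*bewe*, *ji*, *wutaga*).
*woso*: last vowel = /o/, a rounded vowel → -du → *wosodu*.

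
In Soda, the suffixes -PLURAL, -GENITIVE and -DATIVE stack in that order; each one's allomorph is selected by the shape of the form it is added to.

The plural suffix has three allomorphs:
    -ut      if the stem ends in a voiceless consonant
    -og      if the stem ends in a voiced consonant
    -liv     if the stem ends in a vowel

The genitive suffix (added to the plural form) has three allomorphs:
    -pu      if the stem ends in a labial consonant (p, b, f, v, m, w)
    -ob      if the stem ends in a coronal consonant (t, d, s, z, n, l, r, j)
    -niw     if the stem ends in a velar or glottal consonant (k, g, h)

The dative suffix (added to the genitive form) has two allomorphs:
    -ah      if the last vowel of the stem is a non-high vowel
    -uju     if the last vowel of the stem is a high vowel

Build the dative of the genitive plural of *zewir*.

zewirogniwuju

*zewir* — final sound /r/ (a voiced consonant) → -og → *zewirog*.
The final consonant of the plural form *zewirog* is /g/, which is velar/glottal, so the genitive suffix is -niw, giving *zewirogniw*.
The genitive form *zewirogniw*: last vowel = /i/, a high vowel → -uju → *zewirogniwuju*.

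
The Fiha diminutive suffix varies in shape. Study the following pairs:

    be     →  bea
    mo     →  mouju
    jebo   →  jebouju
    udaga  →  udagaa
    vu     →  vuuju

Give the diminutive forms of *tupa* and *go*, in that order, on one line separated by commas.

tupaa, gouju

The alternation tracks the last vowel of the stem — -uju when the last vowel of the stem is a rounded vowel (*mo*, *jebo*, *vu*); -a when the last vowel of the stem is an unrounded vowel (*be*, *udaga*).
The last vowel of *tupa* is /a/, which is an unrounded vowel, so the suffix is -a, giving *tupaa*.
*go*: last vowel = /o/, a rounded vowel → -uju → *gouju*.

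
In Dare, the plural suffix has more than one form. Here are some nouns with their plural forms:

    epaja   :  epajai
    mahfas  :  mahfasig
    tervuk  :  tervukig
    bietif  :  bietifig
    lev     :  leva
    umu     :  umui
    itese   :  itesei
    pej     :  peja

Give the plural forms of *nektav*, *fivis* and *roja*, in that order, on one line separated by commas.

Looking at the final sound of each stem: -ig when the stem ends in a voiceless consonant (*mahfas*, *tervuk*, *bietif*); -a when the stem ends in a voiced consonant (*lev*, *pej*); -i when the stem ends in a vowel (*epaja*, *umu*, *itese*).
Since the final sound of *nektav* is /v/ (a voiced consonant), it takes -a, giving *nektava*.
The final sound of *fivis* is /s/, which is a voiceless consonant, so the suffix is -ig, giving *fivisig*.
The final sound of *roja* is /a/, which is a vowel, so the suffix is -i, giving *rojai*.

nektava, fivisig, rojai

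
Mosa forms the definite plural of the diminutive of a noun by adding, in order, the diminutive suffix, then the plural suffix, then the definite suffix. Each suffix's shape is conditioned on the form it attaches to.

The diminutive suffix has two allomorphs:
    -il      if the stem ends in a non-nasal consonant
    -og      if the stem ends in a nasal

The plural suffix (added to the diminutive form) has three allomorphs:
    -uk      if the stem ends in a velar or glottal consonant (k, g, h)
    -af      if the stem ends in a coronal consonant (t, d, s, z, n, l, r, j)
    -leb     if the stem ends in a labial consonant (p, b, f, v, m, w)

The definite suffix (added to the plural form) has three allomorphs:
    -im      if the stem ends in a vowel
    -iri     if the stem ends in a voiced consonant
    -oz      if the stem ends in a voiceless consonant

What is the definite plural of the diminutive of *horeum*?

horeumogukoz

Since the final consonant of *horeum* is /m/ (a nasal), it takes -og, giving *horeumog*.
The diminutive form *horeumog*: final consonant = /g/, velar/glottal → -uk → *horeumoguk*.
The final sound of the plural form *horeumoguk* is /k/, which is a voiceless consonant, so the definite suffix is -oz, giving *horeumogukoz*.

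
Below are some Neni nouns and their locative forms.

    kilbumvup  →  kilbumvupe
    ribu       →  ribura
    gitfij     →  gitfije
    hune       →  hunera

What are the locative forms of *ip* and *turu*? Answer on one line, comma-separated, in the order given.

ipe, turura

The pattern is consonant vs. vowel: -e when the stem ends in a consonant (*kilbumvup*, *gitfij*); -ra when the stem ends in a vowel (*ribu*, *hune*).
Since the final sound of *ip* is /p/ (a consonant), it takes -e, giving *ipe*.
*turu* — final sound /u/ (a vowel) → -ra → *turura*.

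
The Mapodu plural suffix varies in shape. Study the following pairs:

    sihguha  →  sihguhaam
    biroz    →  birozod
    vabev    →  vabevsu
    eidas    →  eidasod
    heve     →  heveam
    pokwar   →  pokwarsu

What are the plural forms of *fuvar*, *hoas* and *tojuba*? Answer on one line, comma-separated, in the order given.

fuvarsu, hoasod, tojubaam

The alternation tracks the final sound of the stem — -od when the stem ends in a sibilant (*biroz*, *eidas*); -su when the stem ends in a non-sibilant consonant (*vabev*, *pokwar*); -am when the stem ends in a vowel (*sihguha*, *heve*).
*fuvar* — final sound /r/ (a non-sibilant consonant) → -su → *fuvarsu*.
*hoas* — final sound /s/ (a sibilant) → -od → *hoasod*.
*tojuba* — final sound /a/ (a vowel) → -am → *tojubaam*.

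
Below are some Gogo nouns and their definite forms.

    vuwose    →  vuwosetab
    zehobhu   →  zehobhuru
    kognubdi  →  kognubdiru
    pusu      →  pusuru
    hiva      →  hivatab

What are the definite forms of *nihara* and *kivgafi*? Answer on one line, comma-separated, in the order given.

The suffix is conditioned by the last vowel: -ru when the last vowel of the stem is a high vowel (*zehobhu*, *kognubdi*, *pusu*); -tab when the last vowel of the stem is a non-high vowel (*vuwose*, *hiva*).
The last vowel of *nihara* is /a/, which is a non-high vowel, so the suffix is -tab, giving *niharatab*.
The last vowel of *kivgafi* is /i/, which is a high vowel, so the suffix is -ru, giving *kivgafiru*.

niharatab, kivgafiru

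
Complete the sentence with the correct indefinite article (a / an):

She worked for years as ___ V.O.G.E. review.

a

The indefinite article is chosen by the initial *sound* of the following word, not its spelling.
The initialism *V.O.G.E.* is read letter by letter; the first letter, V, is pronounced /viː/, which begins with a consonant sound.
So the article is *a*: She worked for years as a V.O.G.E. review.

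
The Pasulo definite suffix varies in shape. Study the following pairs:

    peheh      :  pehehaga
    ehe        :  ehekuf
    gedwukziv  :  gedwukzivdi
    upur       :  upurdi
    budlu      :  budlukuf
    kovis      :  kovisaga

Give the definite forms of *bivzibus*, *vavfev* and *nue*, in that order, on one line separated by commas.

bivzibusaga, vavfevdi, nuekuf

Looking at the final sound of each stem: -aga when the stem ends in a voiceless consonant (*peheh*, *kovis*); -di when the stem ends in a voiced consonant (*gedwukziv*, *upur*); -kuf when the stem ends in a vowel (*ehe*, *budlu*).
*bivzibus* — final sound /s/ (a voiceless consonant) → -aga → *bivzibusaga*.
*vavfev*: final sound = /v/, a voiced consonant → -di → *vavfevdi*.
*nue*: final sound = /e/, a vowel → -kuf → *nuekuf*.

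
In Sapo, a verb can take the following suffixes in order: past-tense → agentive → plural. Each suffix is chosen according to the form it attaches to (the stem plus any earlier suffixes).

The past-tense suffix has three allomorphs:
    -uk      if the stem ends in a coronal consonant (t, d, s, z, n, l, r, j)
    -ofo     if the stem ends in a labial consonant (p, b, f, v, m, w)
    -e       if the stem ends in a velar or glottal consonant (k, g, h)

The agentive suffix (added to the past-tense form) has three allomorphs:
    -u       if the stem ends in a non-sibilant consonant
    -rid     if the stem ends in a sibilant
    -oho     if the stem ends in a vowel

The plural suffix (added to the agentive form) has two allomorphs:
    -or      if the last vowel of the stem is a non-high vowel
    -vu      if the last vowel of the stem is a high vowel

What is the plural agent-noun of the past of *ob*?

obofoohoor

*ob*: final consonant = /b/, labial → -ofo → *obofo*.
The final sound of the past-tense form *obofo* is /o/, which is a vowel, so the agentive suffix is -oho, giving *obofooho*.
The last vowel of the agentive form *obofooho* is /o/, which is a non-high vowel, so the plural suffix is -or, giving *obofoohoor*.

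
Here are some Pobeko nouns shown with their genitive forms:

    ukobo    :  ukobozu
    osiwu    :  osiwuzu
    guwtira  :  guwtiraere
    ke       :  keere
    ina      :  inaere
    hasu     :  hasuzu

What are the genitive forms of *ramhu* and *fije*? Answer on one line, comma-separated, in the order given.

ramhuzu, fijeere

The pattern is rounding harmony: -zu when the last vowel of the stem is a rounded vowel (*ukobo*, *osiwu*, *hasu*); -ere when the last vowel of the stem is an unrounded vowel (*guwtira*, *ke*, *ina*).
Since the last vowel of *ramhu* is /u/ (a rounded vowel), it takes -zu, giving *ramhuzu*.
Since the last vowel of *fije* is /e/ (an unrounded vowel), it takes -ere, giving *fijeere*.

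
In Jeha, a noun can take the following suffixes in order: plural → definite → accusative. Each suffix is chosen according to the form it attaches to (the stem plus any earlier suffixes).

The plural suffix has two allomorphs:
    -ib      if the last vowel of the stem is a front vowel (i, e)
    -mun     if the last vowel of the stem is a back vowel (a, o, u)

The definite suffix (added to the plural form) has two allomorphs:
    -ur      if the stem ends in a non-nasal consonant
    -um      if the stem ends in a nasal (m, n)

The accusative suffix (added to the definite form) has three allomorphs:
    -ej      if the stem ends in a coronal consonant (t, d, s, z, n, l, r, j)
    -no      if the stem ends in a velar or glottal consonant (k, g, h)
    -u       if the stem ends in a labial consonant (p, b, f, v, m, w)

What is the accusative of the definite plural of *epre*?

epreiburej

The last vowel of *epre* is /e/, which is a front vowel, so the plural suffix is -ib, giving *epreib*.
Since the final consonant of the plural form *epreib* is /b/ (non-nasal), it takes -ur, giving *epreibur*.
Since the final consonant of the definite form *epreibur* is /r/ (coronal), it takes -ej, giving *epreiburej*.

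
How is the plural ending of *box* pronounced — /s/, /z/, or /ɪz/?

/ɪz/

The stem *box* ends in a sibilant (/s, z, ʃ, ʒ, tʃ, dʒ/).
The plural suffix surfaces as /ɪz/ after sibilants, /s/ after other voiceless consonants, and /z/ after other voiced sounds.
So the plural -s on *box* is pronounced /ɪz/.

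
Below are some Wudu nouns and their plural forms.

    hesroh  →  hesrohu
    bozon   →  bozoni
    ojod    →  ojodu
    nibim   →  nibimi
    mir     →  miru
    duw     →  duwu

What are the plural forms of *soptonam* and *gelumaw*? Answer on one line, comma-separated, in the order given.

The alternation tracks the final consonant of the stem — -i when the stem ends in a nasal (*bozon*, *nibim*); -u when the stem ends in a non-nasal consonant (*hesroh*, *ojod*, *mir*, *duw*).
Since the final consonant of *soptonam* is /m/ (a nasal), it takes -i, giving *soptonami*.
*gelumaw* — final consonant /w/ (non-nasal) → -u → *gelumawu*.

soptonami, gelumawu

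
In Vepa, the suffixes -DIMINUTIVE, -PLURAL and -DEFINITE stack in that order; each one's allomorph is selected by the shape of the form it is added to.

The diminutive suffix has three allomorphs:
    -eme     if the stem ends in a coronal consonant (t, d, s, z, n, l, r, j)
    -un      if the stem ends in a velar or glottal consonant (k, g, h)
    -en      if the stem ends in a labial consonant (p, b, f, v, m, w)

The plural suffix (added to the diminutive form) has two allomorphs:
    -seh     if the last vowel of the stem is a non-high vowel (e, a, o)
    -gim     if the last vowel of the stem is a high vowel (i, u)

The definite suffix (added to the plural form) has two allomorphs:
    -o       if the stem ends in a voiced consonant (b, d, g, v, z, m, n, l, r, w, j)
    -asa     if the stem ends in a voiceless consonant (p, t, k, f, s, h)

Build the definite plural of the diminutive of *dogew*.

*dogew* — final consonant /w/ (labial) → -en → *dogewen*.
The diminutive form *dogewen*: last vowel = /e/, a non-high vowel → -seh → *dogewenseh*.
The final consonant of the plural form *dogewenseh* is /h/, which is voiceless, so the definite suffix is -asa, giving *dogewensehasa*.

dogewensehasa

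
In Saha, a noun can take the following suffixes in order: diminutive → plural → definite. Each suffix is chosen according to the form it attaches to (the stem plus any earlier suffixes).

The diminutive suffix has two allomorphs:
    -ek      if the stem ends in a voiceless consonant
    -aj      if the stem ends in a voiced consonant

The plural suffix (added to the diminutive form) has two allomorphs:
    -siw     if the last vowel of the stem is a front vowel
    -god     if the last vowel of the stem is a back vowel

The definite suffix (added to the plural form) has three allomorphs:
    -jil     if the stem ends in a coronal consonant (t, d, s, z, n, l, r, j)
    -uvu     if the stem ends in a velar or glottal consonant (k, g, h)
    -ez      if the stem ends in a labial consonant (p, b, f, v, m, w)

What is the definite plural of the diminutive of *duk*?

*duk* — final consonant /k/ (voiceless) → -ek → *dukek*.
The last vowel of the diminutive form *dukek* is /e/, which is a front vowel, so the plural suffix is -siw, giving *dukeksiw*.
The final consonant of the plural form *dukeksiw* is /w/, which is labial, so the definite suffix is -ez, giving *dukeksiwez*.

dukeksiwez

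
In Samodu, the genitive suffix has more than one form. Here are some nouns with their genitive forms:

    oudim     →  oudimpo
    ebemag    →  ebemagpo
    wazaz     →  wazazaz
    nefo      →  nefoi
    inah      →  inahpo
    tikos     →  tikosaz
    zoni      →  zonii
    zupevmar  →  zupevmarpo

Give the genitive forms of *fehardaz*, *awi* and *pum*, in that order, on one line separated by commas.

fehardazaz, awii, pumpo

The suffix is conditioned by the final sound: -az when the stem ends in a sibilant (*wazaz*, *tikos*); -po when the stem ends in a non-sibilant consonant (*oudim*, *ebemag*, *inah*, *zupevmar*); -i when the stem ends in a vowel (*nefo*, *zoni*).
Since the final sound of *fehardaz* is /z/ (a sibilant), it takes -az, giving *fehardazaz*.
*awi*: final sound = /i/, a vowel → -i → *awii*.
The final sound of *pum* is /m/, which is a non-sibilant consonant, so the suffix is -po, giving *pumpo*.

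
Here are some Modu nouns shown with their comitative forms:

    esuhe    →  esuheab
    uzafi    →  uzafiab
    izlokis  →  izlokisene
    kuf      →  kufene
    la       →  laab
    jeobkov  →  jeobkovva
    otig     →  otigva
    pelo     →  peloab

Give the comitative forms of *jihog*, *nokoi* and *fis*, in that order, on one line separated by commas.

The pattern is voicing of the final sound: -ene when the stem ends in a voiceless consonant (*izlokis*, *kuf*); -va when the stem ends in a voiced consonant (*jeobkov*, *otig*); -ab when the stem ends in a vowel (*esuhe*, *uzafi*, *la*, *pelo*).
The final sound of *jihog* is /g/, which is a voiced consonant, so the suffix is -va, giving *jihogva*.
*nokoi*: final sound = /i/, a vowel → -ab → *nokoiab*.
*fis* — final sound /s/ (a voiceless consonant) → -ene → *fisene*.

jihogva, nokoiab, fisene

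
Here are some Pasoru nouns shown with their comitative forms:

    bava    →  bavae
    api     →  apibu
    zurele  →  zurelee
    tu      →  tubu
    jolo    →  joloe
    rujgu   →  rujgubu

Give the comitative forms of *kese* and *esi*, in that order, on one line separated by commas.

The pattern is height harmony: -bu when the last vowel of the stem is a high vowel (*api*, *tu*, *rujgu*); -e when the last vowel of the stem is a non-high vowel (*bava*, *zurele*, *jolo*).
*kese*: last vowel = /e/, a non-high vowel → -e → *kesee*.
*esi*: last vowel = /i/, a high vowel → -bu → *esibu*.

kesee, esibu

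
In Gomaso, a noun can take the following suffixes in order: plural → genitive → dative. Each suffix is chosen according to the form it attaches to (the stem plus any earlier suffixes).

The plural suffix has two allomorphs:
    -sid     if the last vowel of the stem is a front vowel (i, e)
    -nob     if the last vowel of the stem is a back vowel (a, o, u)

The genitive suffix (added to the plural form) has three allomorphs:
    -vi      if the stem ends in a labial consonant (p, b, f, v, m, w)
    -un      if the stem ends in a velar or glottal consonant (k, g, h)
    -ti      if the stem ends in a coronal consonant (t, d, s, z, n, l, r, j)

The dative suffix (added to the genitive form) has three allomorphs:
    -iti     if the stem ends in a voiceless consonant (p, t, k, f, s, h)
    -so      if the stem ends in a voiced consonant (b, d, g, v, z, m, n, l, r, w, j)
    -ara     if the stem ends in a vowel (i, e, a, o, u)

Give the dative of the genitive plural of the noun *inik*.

The last vowel of *inik* is /i/, which is a front vowel, so the plural suffix is -sid, giving *iniksid*.
The plural form *iniksid*: final consonant = /d/, coronal → -ti → *iniksidti*.
The genitive form *iniksidti* — final sound /i/ (a vowel) → -ara → *iniksidtiara*.

iniksidtiara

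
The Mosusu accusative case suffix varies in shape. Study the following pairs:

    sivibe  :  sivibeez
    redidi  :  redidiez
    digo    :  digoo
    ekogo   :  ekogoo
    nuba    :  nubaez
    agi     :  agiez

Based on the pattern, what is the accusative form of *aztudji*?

The alternation tracks the last vowel of the stem — -o when the last vowel of the stem is a rounded vowel (*digo*, *ekogo*); -ez when the last vowel of the stem is an unrounded vowel (*sivibe*, *redidi*, *nuba*, *agi*).
*aztudji*: last vowel = /i/, an unrounded vowel → -ez → *aztudjiez*.

aztudjiez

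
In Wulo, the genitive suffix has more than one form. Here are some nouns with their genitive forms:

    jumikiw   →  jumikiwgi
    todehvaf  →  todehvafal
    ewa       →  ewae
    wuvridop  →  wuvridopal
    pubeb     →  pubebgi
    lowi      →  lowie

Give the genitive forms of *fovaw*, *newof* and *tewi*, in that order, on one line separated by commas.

The pattern is voicing of the final sound: -al when the stem ends in a voiceless consonant (*todehvaf*, *wuvridop*); -gi when the stem ends in a voiced consonant (*jumikiw*, *pubeb*); -e when the stem ends in a vowel (*ewa*, *lowi*).
*fovaw*: final sound = /w/, a voiced consonant → -gi → *fovawgi*.
*newof*: final sound = /f/, a voiceless consonant → -al → *newofal*.
*tewi*: final sound = /i/, a vowel → -e → *tewie*.

fovawgi, newofal, tewie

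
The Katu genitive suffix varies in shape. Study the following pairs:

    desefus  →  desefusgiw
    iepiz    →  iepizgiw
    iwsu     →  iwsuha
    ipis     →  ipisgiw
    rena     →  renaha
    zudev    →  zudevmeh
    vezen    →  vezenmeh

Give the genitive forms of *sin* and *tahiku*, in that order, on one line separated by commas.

The suffix is conditioned by the final sound: -giw when the stem ends in a sibilant (*desefus*, *iepiz*, *ipis*); -meh when the stem ends in a non-sibilant consonant (*zudev*, *vezen*); -ha when the stem ends in a vowel (*iwsu*, *rena*).
*sin* — final sound /n/ (a non-sibilant consonant) → -meh → *sinmeh*.
Since the final sound of *tahiku* is /u/ (a vowel), it takes -ha, giving *tahikuha*.

sinmeh, tahikuha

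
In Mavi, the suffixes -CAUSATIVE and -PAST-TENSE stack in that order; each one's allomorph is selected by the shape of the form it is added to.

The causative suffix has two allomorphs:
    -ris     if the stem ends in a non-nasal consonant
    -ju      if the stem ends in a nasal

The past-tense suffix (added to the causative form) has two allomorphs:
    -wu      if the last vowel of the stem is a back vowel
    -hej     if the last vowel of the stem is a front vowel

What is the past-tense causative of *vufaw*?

*vufaw*: final consonant = /w/, non-nasal → -ris → *vufawris*.
The last vowel of the causative form *vufawris* is /i/, which is a front vowel, so the past-tense suffix is -hej, giving *vufawrishej*.

vufawrishej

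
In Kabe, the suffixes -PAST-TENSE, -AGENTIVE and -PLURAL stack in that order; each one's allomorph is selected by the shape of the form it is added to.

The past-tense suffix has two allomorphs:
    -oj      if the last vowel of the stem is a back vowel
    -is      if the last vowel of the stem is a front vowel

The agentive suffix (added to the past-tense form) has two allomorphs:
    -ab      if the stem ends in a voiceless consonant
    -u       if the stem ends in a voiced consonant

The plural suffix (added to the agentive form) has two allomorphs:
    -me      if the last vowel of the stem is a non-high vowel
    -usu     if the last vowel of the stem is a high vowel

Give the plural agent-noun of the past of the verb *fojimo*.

fojimoojuusu

*fojimo* — last vowel /o/ (a back vowel) → -oj → *fojimooj*.
The past-tense form *fojimooj* — final consonant /j/ (voiced) → -u → *fojimooju*.
The last vowel of the agentive form *fojimooju* is /u/, which is a high vowel, so the plural suffix is -usu, giving *fojimoojuusu*.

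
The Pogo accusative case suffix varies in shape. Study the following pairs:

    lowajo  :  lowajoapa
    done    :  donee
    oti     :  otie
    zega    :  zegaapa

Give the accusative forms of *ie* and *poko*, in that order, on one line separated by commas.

Looking at the last vowel of each stem: -e when the last vowel of the stem is a front vowel (*done*, *oti*); -apa when the last vowel of the stem is a back vowel (*lowajo*, *zega*).
*ie*: last vowel = /e/, a front vowel → -e → *iee*.
*poko*: last vowel = /o/, a back vowel → -apa → *pokoapa*.

iee, pokoapa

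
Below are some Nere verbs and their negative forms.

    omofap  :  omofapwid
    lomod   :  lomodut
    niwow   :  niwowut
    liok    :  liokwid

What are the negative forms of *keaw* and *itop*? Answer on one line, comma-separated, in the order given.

keawut, itopwid

The suffix is conditioned by the final consonant: -wid when the stem ends in a voiceless consonant (*omofap*, *liok*); -ut when the stem ends in a voiced consonant (*lomod*, *niwow*).
The final consonant of *keaw* is /w/, which is voiced, so the suffix is -ut, giving *keawut*.
*itop*: final consonant = /p/, voiceless → -wid → *itopwid*.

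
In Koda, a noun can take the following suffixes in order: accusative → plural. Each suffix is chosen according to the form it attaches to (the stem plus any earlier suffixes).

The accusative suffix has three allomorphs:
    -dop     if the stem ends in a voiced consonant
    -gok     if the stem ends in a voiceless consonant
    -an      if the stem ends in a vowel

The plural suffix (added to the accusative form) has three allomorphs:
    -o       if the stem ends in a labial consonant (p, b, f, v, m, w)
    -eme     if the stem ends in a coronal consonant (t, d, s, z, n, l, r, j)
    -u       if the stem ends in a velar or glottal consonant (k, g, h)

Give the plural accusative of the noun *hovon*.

hovondopo

*hovon* — final sound /n/ (a voiced consonant) → -dop → *hovondop*.
Since the final consonant of the accusative form *hovondop* is /p/ (labial), it takes -o, giving *hovondopo*.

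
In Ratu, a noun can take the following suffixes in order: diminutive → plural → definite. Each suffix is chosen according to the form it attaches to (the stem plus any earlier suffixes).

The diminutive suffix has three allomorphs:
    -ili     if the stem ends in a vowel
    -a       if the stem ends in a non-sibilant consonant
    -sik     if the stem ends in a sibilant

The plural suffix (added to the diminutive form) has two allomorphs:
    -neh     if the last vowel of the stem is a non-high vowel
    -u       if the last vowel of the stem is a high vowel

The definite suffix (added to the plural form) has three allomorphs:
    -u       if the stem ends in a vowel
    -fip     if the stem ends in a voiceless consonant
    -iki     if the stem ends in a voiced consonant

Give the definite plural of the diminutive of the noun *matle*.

Since the final sound of *matle* is /e/ (a vowel), it takes -ili, giving *matleili*.
The diminutive form *matleili*: last vowel = /i/, a high vowel → -u → *matleiliu*.
The final sound of the plural form *matleiliu* is /u/, which is a vowel, so the definite suffix is -u, giving *matleiliuu*.

matleiliuu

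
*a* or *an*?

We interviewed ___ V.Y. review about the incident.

The indefinite article is chosen by the initial *sound* of the following word, not its spelling.
The initialism *V.Y.* is read letter by letter; the first letter, V, is pronounced /viː/, which begins with a consonant sound.
So the article is *a*: We interviewed a V.Y. review about the incident.

a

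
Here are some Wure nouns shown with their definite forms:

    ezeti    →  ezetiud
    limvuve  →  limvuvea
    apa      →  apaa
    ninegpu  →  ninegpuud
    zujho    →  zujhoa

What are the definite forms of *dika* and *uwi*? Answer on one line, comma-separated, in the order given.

dikaa, uwiud

The suffix is conditioned by the last vowel: -ud when the last vowel of the stem is a high vowel (*ezeti*, *ninegpu*); -a when the last vowel of the stem is a non-high vowel (*limvuve*, *apa*, *zujho*).
*dika*: last vowel = /a/, a non-high vowel → -a → *dikaa*.
*uwi* — last vowel /i/ (a high vowel) → -ud → *uwiud*.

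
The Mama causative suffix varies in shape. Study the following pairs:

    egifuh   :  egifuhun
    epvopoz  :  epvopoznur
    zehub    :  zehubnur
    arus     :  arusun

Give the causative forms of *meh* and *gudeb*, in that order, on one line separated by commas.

mehun, gudebnur

Looking at the final consonant of each stem: -un when the stem ends in a voiceless consonant (*egifuh*, *arus*); -nur when the stem ends in a voiced consonant (*epvopoz*, *zehub*).
Since the final consonant of *meh* is /h/ (voiceless), it takes -un, giving *mehun*.
*gudeb* — final consonant /b/ (voiced) → -nur → *gudebnur*.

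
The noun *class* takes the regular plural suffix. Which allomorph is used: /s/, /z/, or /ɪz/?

The stem *class* ends in a sibilant (/s, z, ʃ, ʒ, tʃ, dʒ/).
The plural suffix surfaces as /ɪz/ after sibilants, /s/ after other voiceless consonants, and /z/ after other voiced sounds.
So the plural -s on *class* is pronounced /ɪz/.

/ɪz/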